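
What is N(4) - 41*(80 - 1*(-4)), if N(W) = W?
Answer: -3440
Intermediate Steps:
N(4) - 41*(80 - 1*(-4)) = 4 - 41*(80 - 1*(-4)) = 4 - 41*(80 + 4) = 4 - 41*84 = 4 - 3444 = -3440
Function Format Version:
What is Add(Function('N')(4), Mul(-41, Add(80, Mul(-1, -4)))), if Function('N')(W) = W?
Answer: -3440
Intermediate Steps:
Add(Function('N')(4), Mul(-41, Add(80, Mul(-1, -4)))) = Add(4, Mul(-41, Add(80, Mul(-1, -4)))) = Add(4, Mul(-41, Add(80, 4))) = Add(4, Mul(-41, 84)) = Add(4, -3444) = -3440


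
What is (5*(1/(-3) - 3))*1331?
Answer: -66550/3 ≈ -22183.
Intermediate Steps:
(5*(1/(-3) - 3))*1331 = (5*(-1/3 - 3))*1331 = (5*(-10/3))*1331 = -50/3*1331 = -66550/3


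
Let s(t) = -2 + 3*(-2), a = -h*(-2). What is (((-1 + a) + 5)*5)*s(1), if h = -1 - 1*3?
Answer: 160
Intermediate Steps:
h = -4 (h = -1 - 3 = -4)
a = -8 (a = -1*(-4)*(-2) = 4*(-2) = -8)
s(t) = -8 (s(t) = -2 - 6 = -8)
(((-1 + a) + 5)*5)*s(1) = (((-1 - 8) + 5)*5)*(-8) = ((-9 + 5)*5)*(-8) = -4*5*(-8) = -20*(-8) = 160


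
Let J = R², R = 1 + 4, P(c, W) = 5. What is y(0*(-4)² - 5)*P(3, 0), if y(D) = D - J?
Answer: -150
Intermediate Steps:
R = 5
J = 25 (J = 5² = 25)
y(D) = -25 + D (y(D) = D - 1*25 = D - 25 = -25 + D)
y(0*(-4)² - 5)*P(3, 0) = (-25 + (0*(-4)² - 5))*5 = (-25 + (0*16 - 5))*5 = (-25 + (0 - 5))*5 = (-25 - 5)*5 = -30*5 = -150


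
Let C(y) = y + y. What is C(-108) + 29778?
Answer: 29562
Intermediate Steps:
C(y) = 2*y
C(-108) + 29778 = 2*(-108) + 29778 = -216 + 29778 = 29562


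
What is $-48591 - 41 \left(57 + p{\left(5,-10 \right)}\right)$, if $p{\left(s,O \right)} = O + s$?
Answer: $-50723$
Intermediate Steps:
$-48591 - 41 \left(57 + p{\left(5,-10 \right)}\right) = -48591 - 41 \left(57 + \left(-10 + 5\right)\right) = -48591 - 41 \left(57 - 5\right) = -48591 - 41 \cdot 52 = -48591 - 2132 = -50723$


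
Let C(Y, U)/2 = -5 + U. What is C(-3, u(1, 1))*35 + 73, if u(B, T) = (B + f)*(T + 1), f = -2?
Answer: -417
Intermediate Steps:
u(B, T) = (1 + T)*(-2 + B) (u(B, T) = (B - 2)*(T + 1) = (-2 + B)*(1 + T) = (1 + T)*(-2 + B))
C(Y, U) = -10 + 2*U (C(Y, U) = 2*(-5 + U) = -10 + 2*U)
C(-3, u(1, 1))*35 + 73 = (-10 + 2*(-2 + 1 - 2*1 + 1*1))*35 + 73 = (-10 + 2*(-2 + 1 - 2 + 1))*35 + 73 = (-10 + 2*(-2))*35 + 73 = (-10 - 4)*35 + 73 = -14*35 + 73 = -490 + 73 = -417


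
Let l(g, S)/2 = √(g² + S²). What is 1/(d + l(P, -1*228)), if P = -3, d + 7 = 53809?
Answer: 2989/160802624 - √5777/482407872 ≈ 1.8430e-5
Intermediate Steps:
d = 53802 (d = -7 + 53809 = 53802)
l(g, S) = 2*√(S² + g²) (l(g, S) = 2*√(g² + S²) = 2*√(S² + g²))
1/(d + l(P, -1*228)) = 1/(53802 + 2*√((-1*228)² + (-3)²)) = 1/(53802 + 2*√((-228)² + 9)) = 1/(53802 + 2*√(51984 + 9)) = 1/(53802 + 2*√51993) = 1/(53802 + 2*(3*√5777)) = 1/(53802 + 6*√5777)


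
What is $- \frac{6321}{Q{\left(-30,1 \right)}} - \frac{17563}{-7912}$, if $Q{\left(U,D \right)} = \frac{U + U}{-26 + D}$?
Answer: $- \frac{20820667}{7912} \approx -2631.5$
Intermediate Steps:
$Q{\left(U,D \right)} = \frac{2 U}{-26 + D}$
$- \frac{6321}{Q{\left(-30,1 \right)}} - \frac{17563}{-7912} = - \frac{6321}{2 \left(-30\right) \frac{1}{-26 + 1}} - \frac{17563}{-7912} = - \frac{6321}{2 \left(-30\right) \frac{1}{-25}} - - \frac{17563}{7912} = - \frac{6321}{2 \left(-30\right) \left(- \frac{1}{25}\right)} + \frac{17563}{7912} = - \frac{6321}{\frac{12}{5}} + \frac{17563}{7912} = \left(-6321\right) \frac{5}{12} + \frac{17563}{7912} = - \frac{10535}{4} + \frac{17563}{7912} = - \frac{20820667}{7912}$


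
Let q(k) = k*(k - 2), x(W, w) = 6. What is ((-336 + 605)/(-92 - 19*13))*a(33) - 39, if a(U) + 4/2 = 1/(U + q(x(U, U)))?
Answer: -6400/171 ≈ -37.427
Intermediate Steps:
q(k) = k*(-2 + k)
a(U) = -2 + 1/(24 + U) (a(U) = -2 + 1/(U + 6*(-2 + 6)) = -2 + 1/(U + 6*4) = -2 + 1/(U + 24) = -2 + 1/(24 + U))
((-336 + 605)/(-92 - 19*13))*a(33) - 39 = ((-336 + 605)/(-92 - 19*13))*((-47 - 2*33)/(24 + 33)) - 39 = (269/(-92 - 247))*((-47 - 66)/57) - 39 = (269/(-339))*((1/57)*(-113)) - 39 = (269*(-1/339))*(-113/57) - 39 = -269/339*(-113/57) - 39 = 269/171 - 39 = -6400/171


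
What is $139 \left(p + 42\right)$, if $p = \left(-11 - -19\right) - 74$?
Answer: $-3336$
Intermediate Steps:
$p = -66$ ($p = \left(-11 + 19\right) - 74 = 8 - 74 = -66$)
$139 \left(p + 42\right) = 139 \left(-66 + 42\right) = 139 \left(-24\right) = -3336$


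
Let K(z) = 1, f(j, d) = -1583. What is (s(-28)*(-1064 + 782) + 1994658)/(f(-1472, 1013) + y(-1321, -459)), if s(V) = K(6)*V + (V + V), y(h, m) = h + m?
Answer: -672782/1121 ≈ -600.16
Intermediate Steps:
s(V) = 3*V (s(V) = 1*V + (V + V) = V + 2*V = 3*V)
(s(-28)*(-1064 + 782) + 1994658)/(f(-1472, 1013) + y(-1321, -459)) = ((3*(-28))*(-1064 + 782) + 1994658)/(-1583 + (-1321 - 459)) = (-84*(-282) + 1994658)/(-1583 - 1780) = (23688 + 1994658)/(-3363) = 2018346*(-1/3363) = -672782/1121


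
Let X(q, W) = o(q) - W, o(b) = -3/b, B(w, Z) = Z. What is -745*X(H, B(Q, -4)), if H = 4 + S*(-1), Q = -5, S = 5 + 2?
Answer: -3725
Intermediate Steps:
S = 7
H = -3 (H = 4 + 7*(-1) = 4 - 7 = -3)
X(q, W) = -W - 3/q (X(q, W) = -3/q - W = -W - 3/q)
-745*X(H, B(Q, -4)) = -745*(-1*(-4) - 3/(-3)) = -745*(4 - 3*(-⅓)) = -745*(4 + 1) = -745*5 = -3725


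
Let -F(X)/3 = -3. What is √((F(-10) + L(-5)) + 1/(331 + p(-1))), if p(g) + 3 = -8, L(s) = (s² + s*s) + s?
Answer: √86405/40 ≈ 7.3487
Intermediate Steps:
L(s) = s + 2*s² (L(s) = (s² + s²) + s = 2*s² + s = s + 2*s²)
F(X) = 9 (F(X) = -3*(-3) = 9)
p(g) = -11 (p(g) = -3 - 8 = -11)
√((F(-10) + L(-5)) + 1/(331 + p(-1))) = √((9 - 5*(1 + 2*(-5))) + 1/(331 - 11)) = √((9 - 5*(1 - 10)) + 1/320) = √((9 - 5*(-9)) + 1/320) = √((9 + 45) + 1/320) = √(54 + 1/320) = √(17281/320) = √86405/40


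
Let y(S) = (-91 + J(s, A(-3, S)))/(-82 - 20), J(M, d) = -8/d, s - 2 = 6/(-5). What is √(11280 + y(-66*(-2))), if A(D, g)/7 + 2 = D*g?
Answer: √25304835202906/47362 ≈ 106.21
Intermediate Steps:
A(D, g) = -14 + 7*D*g (A(D, g) = -14 + 7*(D*g) = -14 + 7*D*g)
s = ⅘ (s = 2 + 6/(-5) = 2 + 6*(-⅕) = 2 - 6/5 = ⅘ ≈ 0.80000)
y(S) = 91/102 + 4/(51*(-14 - 21*S)) (y(S) = (-91 - 8/(-14 + 7*(-3)*S))/(-82 - 20) = (-91 - 8/(-14 - 21*S))/(-102) = (-91 - 8/(-14 - 21*S))*(-1/102) = 91/102 + 4/(51*(-14 - 21*S)))
√(11280 + y(-66*(-2))) = √(11280 + (422 + 637*(-66*(-2)))/(238*(2 + 3*(-66*(-2))))) = √(11280 + (422 + 637*132)/(238*(2 + 3*132))) = √(11280 + (422 + 84084)/(238*(2 + 396))) = √(11280 + (1/238)*84506/398) = √(11280 + (1/238)*(1/398)*84506) = √(11280 + 42253/47362) = √(534285613/47362) = √25304835202906/47362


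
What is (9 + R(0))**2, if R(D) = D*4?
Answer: 81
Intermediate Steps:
R(D) = 4*D
(9 + R(0))**2 = (9 + 4*0)**2 = (9 + 0)**2 = 9**2 = 81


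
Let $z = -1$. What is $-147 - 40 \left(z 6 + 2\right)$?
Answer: $13$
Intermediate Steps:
$-147 - 40 \left(z 6 + 2\right) = -147 - 40 \left(\left(-1\right) 6 + 2\right) = -147 - 40 \left(-6 + 2\right) = -147 - -160 = -147 + 160 = 13$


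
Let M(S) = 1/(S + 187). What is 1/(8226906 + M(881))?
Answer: 1068/8786335609 ≈ 1.2155e-7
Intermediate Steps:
M(S) = 1/(187 + S)
1/(8226906 + M(881)) = 1/(8226906 + 1/(187 + 881)) = 1/(8226906 + 1/1068) = 1/(8786335609/1068) = 1068/8786335609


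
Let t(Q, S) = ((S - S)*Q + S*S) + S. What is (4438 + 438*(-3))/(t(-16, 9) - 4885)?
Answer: -3124/4795 ≈ -0.65151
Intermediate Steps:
t(Q, S) = S + S² (t(Q, S) = (0*Q + S²) + S = (0 + S²) + S = S² + S = S + S²)
(4438 + 438*(-3))/(t(-16, 9) - 4885) = (4438 + 438*(-3))/(9*(1 + 9) - 4885) = (4438 - 1314)/(9*10 - 4885) = 3124/(90 - 4885) = 3124/(-4795) = 3124*(-1/4795) = -3124/4795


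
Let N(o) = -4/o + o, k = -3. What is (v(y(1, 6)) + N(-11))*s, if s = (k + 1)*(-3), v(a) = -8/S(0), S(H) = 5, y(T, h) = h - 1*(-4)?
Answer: -4038/55 ≈ -73.418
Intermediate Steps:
y(T, h) = 4 + h (y(T, h) = h + 4 = 4 + h)
v(a) = -8/5
N(o) = o - 4/o
s = 6 (s = (-3 + 1)*(-3) = -2*(-3) = 6)
(v(y(1, 6)) + N(-11))*s = (-8/5 + (-11 - 4/(-11)))*6 = (-8/5 + (-11 - 4*(-1/11)))*6 = (-8/5 + (-11 + 4/11))*6 = (-8/5 - 117/11)*6 = -673/55*6 = -4038/55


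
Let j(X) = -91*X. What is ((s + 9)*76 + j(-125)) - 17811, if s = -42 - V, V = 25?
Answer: -10844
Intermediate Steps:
s = -67 (s = -42 - 1*25 = -42 - 25 = -67)
((s + 9)*76 + j(-125)) - 17811 = ((-67 + 9)*76 - 91*(-125)) - 17811 = (-58*76 + 11375) - 17811 = (-4408 + 11375) - 17811 = 6967 - 17811 = -10844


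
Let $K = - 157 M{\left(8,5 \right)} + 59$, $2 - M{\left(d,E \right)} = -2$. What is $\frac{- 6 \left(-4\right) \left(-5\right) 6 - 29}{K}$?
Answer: $\frac{749}{569} \approx 1.3163$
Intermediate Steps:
$M{\left(d,E \right)} = 4$ ($M{\left(d,E \right)} = 2 - -2 = 2 + 2 = 4$)
$K = -569$ ($K = \left(-157\right) 4 + 59 = -628 + 59 = -569$)
$\frac{- 6 \left(-4\right) \left(-5\right) 6 - 29}{K} = \frac{- 6 \left(-4\right) \left(-5\right) 6 - 29}{-569} = \left(- 6 \cdot 20 \cdot 6 - 29\right) \left(- \frac{1}{569}\right) = \left(\left(-6\right) 120 - 29\right) \left(- \frac{1}{569}\right) = \left(-720 - 29\right) \left(- \frac{1}{569}\right) = \left(-749\right) \left(- \frac{1}{569}\right) = \frac{749}{569}$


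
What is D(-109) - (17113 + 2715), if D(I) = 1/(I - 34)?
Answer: -2835405/143 ≈ -19828.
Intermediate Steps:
D(I) = 1/(-34 + I)
D(-109) - (17113 + 2715) = 1/(-34 - 109) - (17113 + 2715) = 1/(-143) - 1*19828 = -1/143 - 19828 = -2835405/143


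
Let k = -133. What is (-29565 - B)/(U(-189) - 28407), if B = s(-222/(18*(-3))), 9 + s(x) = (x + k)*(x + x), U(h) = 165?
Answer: 1154098/1143801 ≈ 1.0090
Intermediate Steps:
s(x) = -9 + 2*x*(-133 + x) (s(x) = -9 + (x - 133)*(x + x) = -9 + (-133 + x)*(2*x) = -9 + 2*x*(-133 + x))
B = -86569/81 (B = -9 - (-59052)/(18*(-3)) + 2*(-222/(18*(-3)))² = -9 - (-59052)/(-54) + 2*(-222/(-54))² = -9 - (-59052)*(-1)/54 + 2*(-222*(-1/54))² = -9 - 266*37/9 + 2*(37/9)² = -9 - 9842/9 + 2*(1369/81) = -9 - 9842/9 + 2738/81 = -86569/81 ≈ -1068.8)
(-29565 - B)/(U(-189) - 28407) = (-29565 - 1*(-86569/81))/(165 - 28407) = (-29565 + 86569/81)/(-28242) = -2308196/81*(-1/28242) = 1154098/1143801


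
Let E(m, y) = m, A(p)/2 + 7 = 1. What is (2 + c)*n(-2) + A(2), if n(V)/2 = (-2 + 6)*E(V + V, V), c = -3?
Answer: 20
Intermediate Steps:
A(p) = -12 (A(p) = -14 + 2*1 = -14 + 2 = -12)
n(V) = 16*V (n(V) = 2*((-2 + 6)*(V + V)) = 2*(4*(2*V)) = 2*(8*V) = 16*V)
(2 + c)*n(-2) + A(2) = (2 - 3)*(16*(-2)) - 12 = -1*(-32) - 12 = 32 - 12 = 20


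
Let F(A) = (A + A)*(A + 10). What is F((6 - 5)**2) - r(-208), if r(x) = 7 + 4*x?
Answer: 847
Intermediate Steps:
F(A) = 2*A*(10 + A) (F(A) = (2*A)*(10 + A) = 2*A*(10 + A))
F((6 - 5)**2) - r(-208) = 2*(6 - 5)**2*(10 + (6 - 5)**2) - (7 + 4*(-208)) = 2*1**2*(10 + 1**2) - (7 - 832) = 2*1*(10 + 1) - 1*(-825) = 2*1*11 + 825 = 22 + 825 = 847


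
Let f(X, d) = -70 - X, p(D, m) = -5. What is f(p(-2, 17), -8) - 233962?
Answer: -234027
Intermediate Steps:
f(p(-2, 17), -8) - 233962 = (-70 - 1*(-5)) - 233962 = (-70 + 5) - 233962 = -65 - 233962 = -234027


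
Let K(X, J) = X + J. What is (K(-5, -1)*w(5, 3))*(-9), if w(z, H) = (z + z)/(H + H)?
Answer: 90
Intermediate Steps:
w(z, H) = z/H (w(z, H) = (2*z)/((2*H)) = (2*z)*(1/(2*H)) = z/H)
K(X, J) = J + X
(K(-5, -1)*w(5, 3))*(-9) = ((-1 - 5)*(5/3))*(-9) = -30/3*(-9) = -6*5/3*(-9) = -10*(-9) = 90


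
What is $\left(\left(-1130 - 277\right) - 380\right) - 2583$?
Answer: $-4370$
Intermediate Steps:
$\left(\left(-1130 - 277\right) - 380\right) - 2583 = \left(-1407 - 380\right) - 2583 = -1787 - 2583 = -4370$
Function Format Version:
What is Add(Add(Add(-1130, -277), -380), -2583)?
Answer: -4370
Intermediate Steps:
Add(Add(Add(-1130, -277), -380), -2583) = Add(Add(-1407, -380), -2583) = Add(-1787, -2583) = -4370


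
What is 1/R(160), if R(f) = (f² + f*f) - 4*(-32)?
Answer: 1/51328 ≈ 1.9483e-5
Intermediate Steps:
R(f) = 128 + 2*f² (R(f) = (f² + f²) + 128 = 2*f² + 128 = 128 + 2*f²)
1/R(160) = 1/(128 + 2*160²) = 1/(128 + 2*25600) = 1/(128 + 51200) = 1/51328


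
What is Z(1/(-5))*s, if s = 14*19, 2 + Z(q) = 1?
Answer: -266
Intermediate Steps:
Z(q) = -1 (Z(q) = -2 + 1 = -1)
s = 266
Z(1/(-5))*s = -1*266 = -266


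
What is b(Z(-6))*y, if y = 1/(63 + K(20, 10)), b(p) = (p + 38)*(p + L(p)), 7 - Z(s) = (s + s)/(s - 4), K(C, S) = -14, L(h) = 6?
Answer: 12921/1225 ≈ 10.548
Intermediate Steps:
Z(s) = 7 - 2*s/(-4 + s) (Z(s) = 7 - (s + s)/(s - 4) = 7 - 2*s/(-4 + s))
b(p) = (6 + p)*(38 + p) (b(p) = (p + 38)*(p + 6) = (38 + p)*(6 + p) = (6 + p)*(38 + p))
y = 1/49 (y = 1/(63 - 14) = 1/49 ≈ 0.020408)
b(Z(-6))*y = (228 + ((-28 + 5*(-6))/(-4 - 6))² + 44*((-28 + 5*(-6))/(-4 - 6)))*(1/49) = (228 + ((-28 - 30)/(-10))² + 44*((-28 - 30)/(-10)))*(1/49) = (228 + (-⅒*(-58))² + 44*(-⅒*(-58)))*(1/49) = (228 + (29/5)² + 44*(29/5))*(1/49) = (228 + 841/25 + 1276/5)*(1/49) = (12921/25)*(1/49) = 12921/1225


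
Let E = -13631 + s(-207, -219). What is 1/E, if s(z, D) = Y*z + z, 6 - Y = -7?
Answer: -1/16529 ≈ -6.0500e-5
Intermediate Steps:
Y = 13 (Y = 6 - 1*(-7) = 6 + 7 = 13)
s(z, D) = 14*z (s(z, D) = 13*z + z = 14*z)
E = -16529 (E = -13631 + 14*(-207) = -13631 - 2898 = -16529)
1/E = 1/(-16529) = -1/16529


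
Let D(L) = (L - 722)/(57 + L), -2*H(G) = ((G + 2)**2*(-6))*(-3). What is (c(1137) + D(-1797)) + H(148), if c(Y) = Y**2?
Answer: 1897070579/1740 ≈ 1.0903e+6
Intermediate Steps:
H(G) = -9*(2 + G)**2 (H(G) = -(G + 2)**2*(-6)*(-3)/2 = -(2 + G)**2*(-6)*(-3)/2 = -(-6*(2 + G)**2)*(-3)/2 = -9*(2 + G)**2)
D(L) = (-722 + L)/(57 + L)
(c(1137) + D(-1797)) + H(148) = (1137**2 + (-722 - 1797)/(57 - 1797)) - 9*(2 + 148)**2 = (1292769 - 2519/(-1740)) - 9*150**2 = (1292769 - 1/1740*(-2519)) - 9*22500 = (1292769 + 2519/1740) - 202500 = 2249420579/1740 - 202500 = 1897070579/1740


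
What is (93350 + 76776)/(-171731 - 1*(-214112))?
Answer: 170126/42381 ≈ 4.0142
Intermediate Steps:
(93350 + 76776)/(-171731 - 1*(-214112)) = 170126/(-171731 + 214112) = 170126/42381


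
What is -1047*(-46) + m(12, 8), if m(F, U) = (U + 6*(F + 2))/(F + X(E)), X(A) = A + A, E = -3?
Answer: 144532/3 ≈ 48177.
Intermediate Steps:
X(A) = 2*A
m(F, U) = (12 + U + 6*F)/(-6 + F) (m(F, U) = (U + 6*(F + 2))/(F + 2*(-3)) = (U + 6*(2 + F))/(F - 6) = (U + (12 + 6*F))/(-6 + F) = (12 + U + 6*F)/(-6 + F))
-1047*(-46) + m(12, 8) = -1047*(-46) + (12 + 8 + 6*12)/(-6 + 12) = 48162 + (12 + 8 + 72)/6 = 48162 + (⅙)*92 = 48162 + 46/3 = 144532/3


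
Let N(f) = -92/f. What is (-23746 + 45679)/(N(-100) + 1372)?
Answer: 182775/11441 ≈ 15.975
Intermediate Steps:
(-23746 + 45679)/(N(-100) + 1372) = (-23746 + 45679)/(-92/(-100) + 1372) = 21933/(-92*(-1/100) + 1372) = 21933/(23/25 + 1372) = 21933/(34323/25) = 21933*(25/34323) = 182775/11441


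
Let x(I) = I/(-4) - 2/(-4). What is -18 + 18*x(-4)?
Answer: 9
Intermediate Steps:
x(I) = 1/2 - I/4 (x(I) = I*(-1/4) - 2*(-1/4) = -I/4 + 1/2 = 1/2 - I/4)
-18 + 18*x(-4) = -18 + 18*(1/2 - 1/4*(-4)) = -18 + 18*(1/2 + 1) = -18 + 18*(3/2) = -18 + 27 = 9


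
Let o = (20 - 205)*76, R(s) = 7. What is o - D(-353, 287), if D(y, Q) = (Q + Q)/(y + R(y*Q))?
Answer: -2432093/173 ≈ -14058.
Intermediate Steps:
D(y, Q) = 2*Q/(7 + y) (D(y, Q) = (Q + Q)/(y + 7) = (2*Q)/(7 + y) = 2*Q/(7 + y))
o = -14060 (o = -185*76 = -14060)
o - D(-353, 287) = -14060 - 2*287/(7 - 353) = -14060 - 2*287/(-346) = -14060 - 2*287*(-1)/346 = -14060 - 1*(-287/173) = -14060 + 287/173 = -2432093/173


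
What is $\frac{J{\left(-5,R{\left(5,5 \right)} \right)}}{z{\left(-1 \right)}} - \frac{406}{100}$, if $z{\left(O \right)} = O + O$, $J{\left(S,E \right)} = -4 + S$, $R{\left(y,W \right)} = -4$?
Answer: $\frac{11}{25} \approx 0.44$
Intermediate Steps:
$z{\left(O \right)} = 2 O$
$\frac{J{\left(-5,R{\left(5,5 \right)} \right)}}{z{\left(-1 \right)}} - \frac{406}{100} = \frac{-4 - 5}{2 \left(-1\right)} - \frac{406}{100} = - \frac{9}{-2} - \frac{203}{50} = \left(-9\right) \left(- \frac{1}{2}\right) - \frac{203}{50} = \frac{9}{2} - \frac{203}{50} = \frac{11}{25}$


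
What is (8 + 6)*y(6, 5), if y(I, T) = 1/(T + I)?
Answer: 14/11 ≈ 1.2727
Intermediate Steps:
y(I, T) = 1/(I + T)
(8 + 6)*y(6, 5) = (8 + 6)/(6 + 5) = 14/11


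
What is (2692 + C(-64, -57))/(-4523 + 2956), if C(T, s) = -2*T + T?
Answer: -2756/1567 ≈ -1.7588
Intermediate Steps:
C(T, s) = -T
(2692 + C(-64, -57))/(-4523 + 2956) = (2692 - 1*(-64))/(-4523 + 2956) = (2692 + 64)/(-1567) = 2756*(-1/1567) = -2756/1567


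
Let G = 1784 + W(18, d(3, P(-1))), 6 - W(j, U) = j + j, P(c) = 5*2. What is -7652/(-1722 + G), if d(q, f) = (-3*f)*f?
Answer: -1913/8 ≈ -239.13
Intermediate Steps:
P(c) = 10
d(q, f) = -3*f²
W(j, U) = 6 - 2*j (W(j, U) = 6 - (j + j) = 6 - 2*j)
G = 1754 (G = 1784 + (6 - 2*18) = 1784 + (6 - 36) = 1784 - 30 = 1754)
-7652/(-1722 + G) = -7652/(-1722 + 1754) = -7652/32 = -7652*1/32 = -1913/8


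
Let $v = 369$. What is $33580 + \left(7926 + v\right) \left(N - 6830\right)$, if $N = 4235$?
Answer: $-21491945$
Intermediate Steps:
$33580 + \left(7926 + v\right) \left(N - 6830\right) = 33580 + \left(7926 + 369\right) \left(4235 - 6830\right) = 33580 + 8295 \left(-2595\right) = 33580 - 21525525 = -21491945$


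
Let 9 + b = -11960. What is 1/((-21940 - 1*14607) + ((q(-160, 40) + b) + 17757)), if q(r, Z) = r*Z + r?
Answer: -1/37319 ≈ -2.6796e-5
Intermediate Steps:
b = -11969 (b = -9 - 11960 = -11969)
q(r, Z) = r + Z*r (q(r, Z) = Z*r + r = r + Z*r)
1/((-21940 - 1*14607) + ((q(-160, 40) + b) + 17757)) = 1/((-21940 - 1*14607) + ((-160*(1 + 40) - 11969) + 17757)) = 1/((-21940 - 14607) + ((-160*41 - 11969) + 17757)) = 1/(-36547 + ((-6560 - 11969) + 17757)) = 1/(-36547 + (-18529 + 17757)) = 1/(-36547 - 772) = 1/(-37319) = -1/37319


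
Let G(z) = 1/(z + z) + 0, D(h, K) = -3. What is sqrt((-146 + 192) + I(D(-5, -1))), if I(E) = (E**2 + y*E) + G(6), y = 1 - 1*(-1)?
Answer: sqrt(1767)/6 ≈ 7.0060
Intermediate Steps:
y = 2 (y = 1 + 1 = 2)
G(z) = 1/(2*z) (G(z) = 1/(2*z) + 0 = 1/(2*z))
I(E) = 1/12 + E**2 + 2*E (I(E) = (E**2 + 2*E) + (1/2)/6 = (E**2 + 2*E) + (1/2)*(1/6) = (E**2 + 2*E) + 1/12 = 1/12 + E**2 + 2*E)
sqrt((-146 + 192) + I(D(-5, -1))) = sqrt((-146 + 192) + (1/12 + (-3)**2 + 2*(-3))) = sqrt(46 + (1/12 + 9 - 6)) = sqrt(46 + 37/12) = sqrt(589/12) = sqrt(1767)/6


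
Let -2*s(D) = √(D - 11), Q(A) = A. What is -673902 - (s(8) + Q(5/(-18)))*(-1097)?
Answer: -12135721/18 - 1097*I*√3/2 ≈ -6.7421e+5 - 950.03*I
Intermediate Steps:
s(D) = -√(-11 + D)/2 (s(D) = -√(D - 11)/2 = -√(-11 + D)/2)
-673902 - (s(8) + Q(5/(-18)))*(-1097) = -673902 - (-√(-11 + 8)/2 + 5/(-18))*(-1097) = -673902 - (-I*√3/2 + 5*(-1/18))*(-1097) = -673902 - (-I*√3/2 - 5/18)*(-1097) = -673902 - (-5/18 - I*√3/2)*(-1097) = -673902 - (5485/18 + 1097*I*√3/2) = -673902 + (-5485/18 - 1097*I*√3/2) = -12135721/18 - 1097*I*√3/2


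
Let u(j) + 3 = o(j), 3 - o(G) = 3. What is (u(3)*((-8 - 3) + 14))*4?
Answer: -36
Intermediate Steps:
o(G) = 0 (o(G) = 3 - 1*3 = 3 - 3 = 0)
u(j) = -3 (u(j) = -3 + 0 = -3)
(u(3)*((-8 - 3) + 14))*4 = -3*((-8 - 3) + 14)*4 = -3*(-11 + 14)*4 = -3*3*4 = -9*4 = -36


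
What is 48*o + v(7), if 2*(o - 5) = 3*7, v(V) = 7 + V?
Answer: 758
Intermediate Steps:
o = 31/2 (o = 5 + (3*7)/2 = 5 + (½)*21 = 5 + 21/2 = 31/2 ≈ 15.500)
48*o + v(7) = 48*(31/2) + (7 + 7) = 744 + 14 = 758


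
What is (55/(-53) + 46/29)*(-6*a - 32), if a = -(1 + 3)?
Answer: -6744/1537 ≈ -4.3878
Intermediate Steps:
a = -4 (a = -1*4 = -4)
(55/(-53) + 46/29)*(-6*a - 32) = (55/(-53) + 46/29)*(-6*(-4) - 32) = (55*(-1/53) + 46*(1/29))*(24 - 32) = (-55/53 + 46/29)*(-8) = (843/1537)*(-8) = -6744/1537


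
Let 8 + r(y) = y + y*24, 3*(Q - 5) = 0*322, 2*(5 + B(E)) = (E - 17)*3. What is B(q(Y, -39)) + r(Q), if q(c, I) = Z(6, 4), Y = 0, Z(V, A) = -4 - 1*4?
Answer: 149/2 ≈ 74.500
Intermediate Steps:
Z(V, A) = -8 (Z(V, A) = -4 - 4 = -8)
q(c, I) = -8
B(E) = -61/2 + 3*E/2 (B(E) = -5 + ((E - 17)*3)/2 = -5 + ((-17 + E)*3)/2 = -5 + (-51 + 3*E)/2 = -5 + (-51/2 + 3*E/2) = -61/2 + 3*E/2)
Q = 5 (Q = 5 + (0*322)/3 = 5 + (⅓)*0 = 5 + 0 = 5)
r(y) = -8 + 25*y (r(y) = -8 + (y + y*24) = -8 + (y + 24*y) = -8 + 25*y)
B(q(Y, -39)) + r(Q) = (-61/2 + (3/2)*(-8)) + (-8 + 25*5) = (-61/2 - 12) + (-8 + 125) = -85/2 + 117 = 149/2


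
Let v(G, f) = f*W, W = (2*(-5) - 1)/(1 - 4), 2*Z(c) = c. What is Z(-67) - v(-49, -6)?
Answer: -23/2 ≈ -11.500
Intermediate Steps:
Z(c) = c/2
W = 11/3 (W = (-10 - 1)/(-3) = -11*(-⅓) = 11/3 ≈ 3.6667)
v(G, f) = 11*f/3 (v(G, f) = f*(11/3) = 11*f/3)
Z(-67) - v(-49, -6) = (½)*(-67) - 11*(-6)/3 = -67/2 - 1*(-22) = -67/2 + 22 = -23/2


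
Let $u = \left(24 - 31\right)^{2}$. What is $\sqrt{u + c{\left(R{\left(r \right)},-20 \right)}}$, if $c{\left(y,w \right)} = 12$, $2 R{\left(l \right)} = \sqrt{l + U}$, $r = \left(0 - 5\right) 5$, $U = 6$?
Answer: $\sqrt{61} \approx 7.8102$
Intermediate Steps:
$r = -25$ ($r = \left(-5\right) 5 = -25$)
$R{\left(l \right)} = \frac{\sqrt{6 + l}}{2}$ ($R{\left(l \right)} = \frac{\sqrt{l + 6}}{2} = \frac{\sqrt{6 + l}}{2}$)
$u = 49$ ($u = \left(-7\right)^{2} = 49$)
$\sqrt{u + c{\left(R{\left(r \right)},-20 \right)}} = \sqrt{49 + 12} = \sqrt{61}$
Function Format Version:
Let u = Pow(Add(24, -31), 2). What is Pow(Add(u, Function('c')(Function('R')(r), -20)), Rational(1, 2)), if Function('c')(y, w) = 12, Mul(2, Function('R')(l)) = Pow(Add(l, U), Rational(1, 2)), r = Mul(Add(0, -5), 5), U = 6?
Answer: Pow(61, Rational(1, 2)) ≈ 7.8102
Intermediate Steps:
r = -25 (r = Mul(-5, 5) = -25)
Function('R')(l) = Mul(Rational(1, 2), Pow(Add(6, l), Rational(1, 2))) (Function('R')(l) = Mul(Rational(1, 2), Pow(Add(l, 6), Rational(1, 2))) = Mul(Rational(1, 2), Pow(Add(6, l), Rational(1, 2))))
u = 49 (u = Pow(-7, 2) = 49)
Pow(Add(u, Function('c')(Function('R')(r), -20)), Rational(1, 2)) = Pow(Add(49, 12), Rational(1, 2)) = Pow(61, Rational(1, 2))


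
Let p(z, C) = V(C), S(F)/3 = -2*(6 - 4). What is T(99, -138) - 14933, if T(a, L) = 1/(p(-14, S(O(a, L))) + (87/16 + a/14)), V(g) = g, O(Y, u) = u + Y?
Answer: -851069/57 ≈ -14931.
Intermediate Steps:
O(Y, u) = Y + u
S(F) = -12 (S(F) = 3*(-2*(6 - 4)) = 3*(-2*2) = 3*(-4) = -12)
p(z, C) = C
T(a, L) = 1/(-105/16 + a/14) (T(a, L) = 1/(-12 + (87/16 + a/14)) = 1/(-105/16 + a/14))
T(99, -138) - 14933 = 112/(-735 + 8*99) - 14933 = 112/(-735 + 792) - 14933 = 112/57 - 14933 = -851069/57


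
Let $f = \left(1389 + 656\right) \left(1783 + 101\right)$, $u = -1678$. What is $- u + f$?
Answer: $3854458$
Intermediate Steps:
$f = 3852780$ ($f = 2045 \cdot 1884 = 3852780$)
$- u + f = \left(-1\right) \left(-1678\right) + 3852780 = 1678 + 3852780 = 3854458$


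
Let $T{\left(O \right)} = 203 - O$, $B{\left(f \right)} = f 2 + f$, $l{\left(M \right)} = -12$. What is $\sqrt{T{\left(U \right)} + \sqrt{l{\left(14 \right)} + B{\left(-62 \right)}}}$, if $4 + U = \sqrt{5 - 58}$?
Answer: $\sqrt{207 - i \sqrt{53} + 3 i \sqrt{22}} \approx 14.389 + 0.236 i$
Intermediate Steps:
$B{\left(f \right)} = 3 f$ ($B{\left(f \right)} = 2 f + f = 3 f$)
$U = -4 + i \sqrt{53}$ ($U = -4 + \sqrt{5 - 58} = -4 + \sqrt{-53} = -4 + i \sqrt{53} \approx -4.0 + 7.2801 i$)
$\sqrt{T{\left(U \right)} + \sqrt{l{\left(14 \right)} + B{\left(-62 \right)}}} = \sqrt{\left(203 - \left(-4 + i \sqrt{53}\right)\right) + \sqrt{-12 + 3 \left(-62\right)}} = \sqrt{\left(203 + \left(4 - i \sqrt{53}\right)\right) + \sqrt{-12 - 186}} = \sqrt{\left(207 - i \sqrt{53}\right) + \sqrt{-198}} = \sqrt{\left(207 - i \sqrt{53}\right) + 3 i \sqrt{22}} = \sqrt{207 - i \sqrt{53} + 3 i \sqrt{22}}$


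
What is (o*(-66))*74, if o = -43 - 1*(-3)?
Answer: 195360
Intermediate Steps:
o = -40 (o = -43 + 3 = -40)
(o*(-66))*74 = -40*(-66)*74 = 2640*74 = 195360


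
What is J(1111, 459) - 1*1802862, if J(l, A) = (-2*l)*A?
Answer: -2822760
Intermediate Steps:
J(l, A) = -2*A*l
J(1111, 459) - 1*1802862 = -2*459*1111 - 1*1802862 = -1019898 - 1802862 = -2822760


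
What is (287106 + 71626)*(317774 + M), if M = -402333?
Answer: -30334019188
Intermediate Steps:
(287106 + 71626)*(317774 + M) = (287106 + 71626)*(317774 - 402333) = 358732*(-84559) = -30334019188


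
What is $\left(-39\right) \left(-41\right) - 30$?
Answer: $1569$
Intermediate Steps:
$\left(-39\right) \left(-41\right) - 30 = 1599 - 30 = 1569$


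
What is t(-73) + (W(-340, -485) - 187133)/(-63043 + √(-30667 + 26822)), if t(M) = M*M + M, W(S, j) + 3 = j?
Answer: 20901399126367/3974423694 + 187621*I*√3845/3974423694 ≈ 5259.0 + 0.0029272*I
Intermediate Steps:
W(S, j) = -3 + j
t(M) = M + M² (t(M) = M² + M = M + M²)
t(-73) + (W(-340, -485) - 187133)/(-63043 + √(-30667 + 26822)) = -73*(1 - 73) + ((-3 - 485) - 187133)/(-63043 + √(-30667 + 26822)) = -73*(-72) + (-488 - 187133)/(-63043 + √(-3845)) = 5256 - 187621/(-63043 + I*√3845)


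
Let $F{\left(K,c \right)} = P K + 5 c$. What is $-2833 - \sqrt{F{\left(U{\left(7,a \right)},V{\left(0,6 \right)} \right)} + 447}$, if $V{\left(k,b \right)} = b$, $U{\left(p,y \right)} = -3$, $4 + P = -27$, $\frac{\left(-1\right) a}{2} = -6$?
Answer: $-2833 - \sqrt{570} \approx -2856.9$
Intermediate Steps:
$a = 12$ ($a = \left(-2\right) \left(-6\right) = 12$)
$P = -31$ ($P = -4 - 27 = -31$)
$F{\left(K,c \right)} = - 31 K + 5 c$
$-2833 - \sqrt{F{\left(U{\left(7,a \right)},V{\left(0,6 \right)} \right)} + 447} = -2833 - \sqrt{\left(\left(-31\right) \left(-3\right) + 5 \cdot 6\right) + 447} = -2833 - \sqrt{\left(93 + 30\right) + 447} = -2833 - \sqrt{123 + 447} = -2833 - \sqrt{570}$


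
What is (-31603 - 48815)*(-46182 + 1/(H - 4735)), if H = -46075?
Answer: 94350716890989/25405 ≈ 3.7139e+9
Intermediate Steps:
(-31603 - 48815)*(-46182 + 1/(H - 4735)) = (-31603 - 48815)*(-46182 + 1/(-46075 - 4735)) = -80418*(-46182 + 1/(-50810)) = -80418*(-46182 - 1/50810) = -80418*(-2346507421/50810) = 94350716890989/25405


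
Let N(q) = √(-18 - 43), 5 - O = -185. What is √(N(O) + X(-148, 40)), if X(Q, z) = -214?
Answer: √(-214 + I*√61) ≈ 0.2669 + 14.631*I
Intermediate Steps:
O = 190 (O = 5 - 1*(-185) = 5 + 185 = 190)
N(q) = I*√61 (N(q) = √(-61) = I*√61)
√(N(O) + X(-148, 40)) = √(I*√61 - 214) = √(-214 + I*√61)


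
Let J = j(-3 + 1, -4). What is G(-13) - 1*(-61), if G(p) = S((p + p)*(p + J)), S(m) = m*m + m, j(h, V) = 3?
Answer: 67921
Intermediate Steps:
J = 3
S(m) = m + m² (S(m) = m² + m = m + m²)
G(p) = 2*p*(1 + 2*p*(3 + p))*(3 + p) (G(p) = ((p + p)*(p + 3))*(1 + (p + p)*(p + 3)) = ((2*p)*(3 + p))*(1 + (2*p)*(3 + p)) = (2*p*(3 + p))*(1 + 2*p*(3 + p)) = 2*p*(1 + 2*p*(3 + p))*(3 + p))
G(-13) - 1*(-61) = 2*(-13)*(1 + 2*(-13)*(3 - 13))*(3 - 13) - 1*(-61) = 2*(-13)*(1 + 2*(-13)*(-10))*(-10) + 61 = 2*(-13)*(1 + 260)*(-10) + 61 = 2*(-13)*261*(-10) + 61 = 67860 + 61 = 67921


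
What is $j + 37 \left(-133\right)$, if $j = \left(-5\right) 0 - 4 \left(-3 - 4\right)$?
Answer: $-4893$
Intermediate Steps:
$j = 28$ ($j = 0 - -28 = 0 + 28 = 28$)
$j + 37 \left(-133\right) = 28 + 37 \left(-133\right) = 28 - 4921 = -4893$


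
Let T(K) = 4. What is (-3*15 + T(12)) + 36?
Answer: -5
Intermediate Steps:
(-3*15 + T(12)) + 36 = (-3*15 + 4) + 36 = (-45 + 4) + 36 = -41 + 36 = -5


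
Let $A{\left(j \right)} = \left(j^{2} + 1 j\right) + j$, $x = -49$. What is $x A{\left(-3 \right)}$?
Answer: $-147$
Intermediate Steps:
$A{\left(j \right)} = j^{2} + 2 j$ ($A{\left(j \right)} = \left(j^{2} + j\right) + j = \left(j + j^{2}\right) + j = j^{2} + 2 j$)
$x A{\left(-3 \right)} = - 49 \left(- 3 \left(2 - 3\right)\right) = - 49 \left(\left(-3\right) \left(-1\right)\right) = \left(-49\right) 3 = -147$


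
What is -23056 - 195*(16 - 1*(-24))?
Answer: -30856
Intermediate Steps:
-23056 - 195*(16 - 1*(-24)) = -23056 - 195*(16 + 24) = -23056 - 195*40 = -23056 - 1*7800 = -23056 - 7800 = -30856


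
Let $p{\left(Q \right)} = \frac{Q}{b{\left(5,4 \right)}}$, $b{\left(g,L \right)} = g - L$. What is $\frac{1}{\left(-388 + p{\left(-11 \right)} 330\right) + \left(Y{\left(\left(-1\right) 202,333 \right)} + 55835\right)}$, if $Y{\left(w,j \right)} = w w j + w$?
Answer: $\frac{1}{13639347} \approx 7.3317 \cdot 10^{-8}$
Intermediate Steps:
$p{\left(Q \right)} = Q$ ($p{\left(Q \right)} = \frac{Q}{5 - 4} = \frac{Q}{1} = Q 1 = Q$)
$Y{\left(w,j \right)} = w + j w^{2}$ ($Y{\left(w,j \right)} = w^{2} j + w = j w^{2} + w = w + j w^{2}$)
$\frac{1}{\left(-388 + p{\left(-11 \right)} 330\right) + \left(Y{\left(\left(-1\right) 202,333 \right)} + 55835\right)} = \frac{1}{\left(-388 - 3630\right) + \left(\left(-1\right) 202 \left(1 + 333 \left(\left(-1\right) 202\right)\right) + 55835\right)} = \frac{1}{\left(-388 - 3630\right) - \left(-55835 + 202 \left(1 + 333 \left(-202\right)\right)\right)} = \frac{1}{-4018 - \left(-55835 + 202 \left(1 - 67266\right)\right)} = \frac{1}{-4018 + \left(\left(-202\right) \left(-67265\right) + 55835\right)} = \frac{1}{-4018 + \left(13587530 + 55835\right)} = \frac{1}{-4018 + 13643365} = \frac{1}{13639347}$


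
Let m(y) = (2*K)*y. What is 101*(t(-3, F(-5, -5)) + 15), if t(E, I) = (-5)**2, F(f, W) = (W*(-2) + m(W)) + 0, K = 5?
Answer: 4040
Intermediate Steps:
m(y) = 10*y (m(y) = (2*5)*y = 10*y)
F(f, W) = 8*W (F(f, W) = (W*(-2) + 10*W) + 0 = (-2*W + 10*W) + 0 = 8*W + 0 = 8*W)
t(E, I) = 25
101*(t(-3, F(-5, -5)) + 15) = 101*(25 + 15) = 101*40 = 4040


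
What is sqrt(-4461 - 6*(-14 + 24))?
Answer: I*sqrt(4521) ≈ 67.238*I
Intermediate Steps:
sqrt(-4461 - 6*(-14 + 24)) = sqrt(-4461 - 6*10) = sqrt(-4461 - 60) = sqrt(-4521) = I*sqrt(4521)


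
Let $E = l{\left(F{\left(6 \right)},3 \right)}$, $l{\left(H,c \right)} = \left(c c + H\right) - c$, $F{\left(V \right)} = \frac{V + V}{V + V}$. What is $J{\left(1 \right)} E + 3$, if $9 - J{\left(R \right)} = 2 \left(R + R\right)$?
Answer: $38$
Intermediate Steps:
$J{\left(R \right)} = 9 - 4 R$ ($J{\left(R \right)} = 9 - 2 \left(R + R\right) = 9 - 2 \cdot 2 R = 9 - 4 R$)
$F{\left(V \right)} = 1$ ($F{\left(V \right)} = \frac{2 V}{2 V} = 2 V \frac{1}{2 V} = 1$)
$l{\left(H,c \right)} = H + c^{2} - c$ ($l{\left(H,c \right)} = \left(c^{2} + H\right) - c = \left(H + c^{2}\right) - c = H + c^{2} - c$)
$E = 7$ ($E = 1 + 3^{2} - 3 = 1 + 9 - 3 = 7$)
$J{\left(1 \right)} E + 3 = \left(9 - 4\right) 7 + 3 = 5 \cdot 7 + 3 = 35 + 3 = 38$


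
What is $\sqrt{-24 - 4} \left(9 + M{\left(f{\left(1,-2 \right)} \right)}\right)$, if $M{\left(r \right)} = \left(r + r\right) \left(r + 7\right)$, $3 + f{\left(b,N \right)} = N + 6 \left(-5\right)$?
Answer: $3938 i \sqrt{7} \approx 10419.0 i$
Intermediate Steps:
$f{\left(b,N \right)} = -33 + N$ ($f{\left(b,N \right)} = -3 + \left(N + 6 \left(-5\right)\right) = -3 + \left(N - 30\right) = -3 + \left(-30 + N\right) = -33 + N$)
$M{\left(r \right)} = 2 r \left(7 + r\right)$
$\sqrt{-24 - 4} \left(9 + M{\left(f{\left(1,-2 \right)} \right)}\right) = \sqrt{-24 - 4} \left(9 + 2 \left(-33 - 2\right) \left(7 - 35\right)\right) = \sqrt{-28} \left(9 + 2 \left(-35\right) \left(7 - 35\right)\right) = 2 i \sqrt{7} \left(9 + 2 \left(-35\right) \left(-28\right)\right) = 2 i \sqrt{7} \left(9 + 1960\right) = 2 i \sqrt{7} \cdot 1969 = 3938 i \sqrt{7}$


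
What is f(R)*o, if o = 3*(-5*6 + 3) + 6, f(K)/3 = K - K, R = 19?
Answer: 0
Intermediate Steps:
f(K) = 0 (f(K) = 3*(K - K) = 3*0 = 0)
o = -75 (o = 3*(-30 + 3) + 6 = 3*(-27) + 6 = -81 + 6 = -75)
f(R)*o = 0*(-75) = 0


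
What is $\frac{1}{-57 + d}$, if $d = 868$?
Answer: $\frac{1}{811} \approx 0.001233$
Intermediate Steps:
$\frac{1}{-57 + d} = \frac{1}{-57 + 868} = \frac{1}{811}$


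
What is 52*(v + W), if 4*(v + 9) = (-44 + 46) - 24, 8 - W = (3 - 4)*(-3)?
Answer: -494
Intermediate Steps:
W = 5 (W = 8 - (3 - 4)*(-3) = 8 - (-1)*(-3) = 8 - 1*3 = 8 - 3 = 5)
v = -29/2 (v = -9 + ((-44 + 46) - 24)/4 = -9 + (2 - 24)/4 = -9 + (¼)*(-22) = -9 - 11/2 = -29/2 ≈ -14.500)
52*(v + W) = 52*(-29/2 + 5) = 52*(-19/2) = -494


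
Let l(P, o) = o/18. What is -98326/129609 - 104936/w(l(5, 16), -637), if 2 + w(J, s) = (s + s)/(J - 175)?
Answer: -5328259459960/269975547 ≈ -19736.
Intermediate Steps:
l(P, o) = o/18 (l(P, o) = o*(1/18) = o/18)
w(J, s) = -2 + 2*s/(-175 + J) (w(J, s) = -2 + (s + s)/(J - 175) = -2 + (2*s)/(-175 + J) = -2 + 2*s/(-175 + J))
-98326/129609 - 104936/w(l(5, 16), -637) = -98326/129609 - 104936*(-175 + (1/18)*16)/(2*(175 - 637 - 16/18)) = -98326*1/129609 - 104936*(-175 + 8/9)/(2*(175 - 637 - 1*8/9)) = -98326/129609 - 104936*(-1567/(18*(175 - 637 - 8/9))) = -98326/129609 - 104936/(2*(-9/1567)*(-4166/9)) = -98326/129609 - 104936/8332/1567 = -98326/129609 - 104936*1567/8332 = -98326/129609 - 41108678/2083 = -5328259459960/269975547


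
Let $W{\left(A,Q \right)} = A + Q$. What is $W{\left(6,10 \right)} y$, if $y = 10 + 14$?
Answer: $384$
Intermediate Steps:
$y = 24$
$W{\left(6,10 \right)} y = \left(6 + 10\right) 24 = 16 \cdot 24 = 384$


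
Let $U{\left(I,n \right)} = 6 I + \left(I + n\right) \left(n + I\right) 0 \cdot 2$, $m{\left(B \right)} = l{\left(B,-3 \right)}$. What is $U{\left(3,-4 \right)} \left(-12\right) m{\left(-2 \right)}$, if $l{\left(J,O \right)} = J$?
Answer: $432$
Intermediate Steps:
$m{\left(B \right)} = B$
$U{\left(I,n \right)} = 6 I$ ($U{\left(I,n \right)} = 6 I + \left(I + n\right) \left(I + n\right) 0 \cdot 2 = 6 I + \left(I + n\right)^{2} \cdot 0 \cdot 2 = 6 I + 0 \cdot 2 = 6 I + 0 = 6 I$)
$U{\left(3,-4 \right)} \left(-12\right) m{\left(-2 \right)} = 6 \cdot 3 \left(-12\right) \left(-2\right) = 18 \left(-12\right) \left(-2\right) = \left(-216\right) \left(-2\right) = 432$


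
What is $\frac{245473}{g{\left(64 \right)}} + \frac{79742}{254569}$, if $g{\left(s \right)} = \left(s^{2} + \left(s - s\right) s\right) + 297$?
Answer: $\frac{62840122743}{1118321617} \approx 56.191$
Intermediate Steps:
$g{\left(s \right)} = 297 + s^{2}$ ($g{\left(s \right)} = \left(s^{2} + 0 s\right) + 297 = \left(s^{2} + 0\right) + 297 = s^{2} + 297 = 297 + s^{2}$)
$\frac{245473}{g{\left(64 \right)}} + \frac{79742}{254569} = \frac{245473}{297 + 64^{2}} + \frac{79742}{254569} = \frac{245473}{297 + 4096} + 79742 \cdot \frac{1}{254569} = \frac{245473}{4393} + \frac{79742}{254569} = \frac{62840122743}{1118321617}$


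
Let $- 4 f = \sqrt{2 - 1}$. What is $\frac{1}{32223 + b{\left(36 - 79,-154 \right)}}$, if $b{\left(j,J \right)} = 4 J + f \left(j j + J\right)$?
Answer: $\frac{4}{124733} \approx 3.2069 \cdot 10^{-5}$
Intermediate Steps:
$f = - \frac{1}{4}$ ($f = - \frac{\sqrt{2 - 1}}{4} = - \frac{\sqrt{1}}{4} = \left(- \frac{1}{4}\right) 1 = - \frac{1}{4} \approx -0.25$)
$b{\left(j,J \right)} = - \frac{j^{2}}{4} + \frac{15 J}{4}$ ($b{\left(j,J \right)} = 4 J - \frac{j j + J}{4} = 4 J - \frac{j^{2} + J}{4} = 4 J - \frac{J + j^{2}}{4} = 4 J - \left(\frac{J}{4} + \frac{j^{2}}{4}\right) = - \frac{j^{2}}{4} + \frac{15 J}{4}$)
$\frac{1}{32223 + b{\left(36 - 79,-154 \right)}} = \frac{1}{32223 - \left(\frac{1155}{2} + \frac{\left(36 - 79\right)^{2}}{4}\right)} = \frac{1}{32223 - \left(\frac{1155}{2} + \frac{\left(-43\right)^{2}}{4}\right)} = \frac{1}{32223 - \frac{4159}{4}} = \frac{1}{\frac{124733}{4}} = \frac{4}{124733}$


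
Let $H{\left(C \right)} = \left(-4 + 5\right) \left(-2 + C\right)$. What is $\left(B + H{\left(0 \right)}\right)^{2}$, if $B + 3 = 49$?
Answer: $1936$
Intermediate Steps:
$B = 46$ ($B = -3 + 49 = 46$)
$H{\left(C \right)} = -2 + C$ ($H{\left(C \right)} = 1 \left(-2 + C\right) = -2 + C$)
$\left(B + H{\left(0 \right)}\right)^{2} = \left(46 + \left(-2 + 0\right)\right)^{2} = \left(46 - 2\right)^{2} = 44^{2} = 1936$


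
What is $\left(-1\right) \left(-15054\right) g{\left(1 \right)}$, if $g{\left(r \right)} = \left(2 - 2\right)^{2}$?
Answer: $0$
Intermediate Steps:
$g{\left(r \right)} = 0$ ($g{\left(r \right)} = 0^{2} = 0$)
$\left(-1\right) \left(-15054\right) g{\left(1 \right)} = \left(-1\right) \left(-15054\right) 0 = 15054 \cdot 0 = 0$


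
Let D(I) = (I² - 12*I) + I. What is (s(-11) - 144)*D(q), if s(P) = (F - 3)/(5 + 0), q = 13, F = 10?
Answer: -18538/5 ≈ -3707.6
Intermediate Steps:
D(I) = I² - 11*I
s(P) = 7/5 (s(P) = (10 - 3)/(5 + 0) = 7/5)
(s(-11) - 144)*D(q) = (7/5 - 144)*(13*(-11 + 13)) = -9269*2/5 = -713/5*26 = -18538/5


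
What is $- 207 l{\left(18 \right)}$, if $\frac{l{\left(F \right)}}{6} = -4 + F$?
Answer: $-17388$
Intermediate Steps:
$l{\left(F \right)} = -24 + 6 F$ ($l{\left(F \right)} = 6 \left(-4 + F\right) = -24 + 6 F$)
$- 207 l{\left(18 \right)} = - 207 \left(-24 + 6 \cdot 18\right) = - 207 \left(-24 + 108\right) = \left(-207\right) 84 = -17388$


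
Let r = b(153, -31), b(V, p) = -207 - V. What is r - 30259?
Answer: -30619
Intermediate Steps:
r = -360 (r = -207 - 1*153 = -207 - 153 = -360)
r - 30259 = -360 - 30259 = -30619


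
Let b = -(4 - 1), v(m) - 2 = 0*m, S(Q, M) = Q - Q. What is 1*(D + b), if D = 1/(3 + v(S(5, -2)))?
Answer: -14/5 ≈ -2.8000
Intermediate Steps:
S(Q, M) = 0
v(m) = 2 (v(m) = 2 + 0*m = 2 + 0 = 2)
b = -3 (b = -1*3 = -3)
D = 1/5 (D = 1/(3 + 2) = 1/5 ≈ 0.20000)
1*(D + b) = 1*(1/5 - 3) = 1*(-14/5) = -14/5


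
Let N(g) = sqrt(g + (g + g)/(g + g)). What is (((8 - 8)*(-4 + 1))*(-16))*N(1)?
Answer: 0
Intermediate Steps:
N(g) = sqrt(1 + g) (N(g) = sqrt(g + (2*g)/((2*g))) = sqrt(g + (2*g)*(1/(2*g))) = sqrt(g + 1) = sqrt(1 + g))
(((8 - 8)*(-4 + 1))*(-16))*N(1) = (((8 - 8)*(-4 + 1))*(-16))*sqrt(1 + 1) = ((0*(-3))*(-16))*sqrt(2) = (0*(-16))*sqrt(2) = 0*sqrt(2) = 0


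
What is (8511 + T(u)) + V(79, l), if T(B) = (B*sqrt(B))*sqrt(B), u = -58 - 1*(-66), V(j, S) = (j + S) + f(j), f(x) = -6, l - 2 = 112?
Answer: 8762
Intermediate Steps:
l = 114 (l = 2 + 112 = 114)
V(j, S) = -6 + S + j (V(j, S) = (j + S) - 6 = (S + j) - 6 = -6 + S + j)
u = 8 (u = -58 + 66 = 8)
T(B) = B**2 (T(B) = B**(3/2)*sqrt(B) = B**2)
(8511 + T(u)) + V(79, l) = (8511 + 8**2) + (-6 + 114 + 79) = (8511 + 64) + 187 = 8575 + 187 = 8762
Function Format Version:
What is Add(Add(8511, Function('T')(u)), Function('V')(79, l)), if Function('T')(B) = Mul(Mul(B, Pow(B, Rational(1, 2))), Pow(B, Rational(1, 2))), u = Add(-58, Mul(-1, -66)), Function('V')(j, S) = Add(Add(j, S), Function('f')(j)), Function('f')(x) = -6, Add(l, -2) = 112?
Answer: 8762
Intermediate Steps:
l = 114 (l = Add(2, 112) = 114)
Function('V')(j, S) = Add(-6, S, j) (Function('V')(j, S) = Add(Add(j, S), -6) = Add(Add(S, j), -6) = Add(-6, S, j))
u = 8 (u = Add(-58, 66) = 8)
Function('T')(B) = Pow(B, 2) (Function('T')(B) = Mul(Pow(B, Rational(3, 2)), Pow(B, Rational(1, 2))) = Pow(B, 2))
Add(Add(8511, Function('T')(u)), Function('V')(79, l)) = Add(Add(8511, Pow(8, 2)), Add(-6, 114, 79)) = Add(Add(8511, 64), 187) = Add(8575, 187) = 8762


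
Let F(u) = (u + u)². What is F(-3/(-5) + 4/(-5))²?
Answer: 16/625 ≈ 0.025600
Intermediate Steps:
F(u) = 4*u² (F(u) = (2*u)² = 4*u²)
F(-3/(-5) + 4/(-5))² = (4*(-3/(-5) + 4/(-5))²)² = (4*(-3*(-⅕) + 4*(-⅕))²)² = (4*(⅗ - ⅘)²)² = (4*(-⅕)²)² = (4*(1/25))² = (4/25)² = 16/625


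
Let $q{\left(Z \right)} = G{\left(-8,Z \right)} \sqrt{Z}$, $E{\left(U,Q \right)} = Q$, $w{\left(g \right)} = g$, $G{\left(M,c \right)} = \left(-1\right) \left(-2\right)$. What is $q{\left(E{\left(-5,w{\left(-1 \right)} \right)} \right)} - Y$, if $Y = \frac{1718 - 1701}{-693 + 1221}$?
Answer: $- \frac{17}{528} + 2 i \approx -0.032197 + 2.0 i$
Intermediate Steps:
$G{\left(M,c \right)} = 2$
$Y = \frac{17}{528} \approx 0.032197$
$q{\left(Z \right)} = 2 \sqrt{Z}$
$q{\left(E{\left(-5,w{\left(-1 \right)} \right)} \right)} - Y = 2 \sqrt{-1} - \frac{17}{528} = 2 i - \frac{17}{528} = - \frac{17}{528} + 2 i$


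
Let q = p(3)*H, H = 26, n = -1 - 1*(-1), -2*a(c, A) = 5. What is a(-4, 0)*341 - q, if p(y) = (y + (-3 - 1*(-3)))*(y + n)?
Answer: -2173/2 ≈ -1086.5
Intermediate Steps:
a(c, A) = -5/2 (a(c, A) = -½*5 = -5/2)
n = 0 (n = -1 + 1 = 0)
p(y) = y² (p(y) = (y + (-3 - 1*(-3)))*(y + 0) = (y + (-3 + 3))*y = (y + 0)*y = y*y = y²)
q = 234 (q = 3²*26 = 9*26 = 234)
a(-4, 0)*341 - q = -5/2*341 - 1*234 = -1705/2 - 234 = -2173/2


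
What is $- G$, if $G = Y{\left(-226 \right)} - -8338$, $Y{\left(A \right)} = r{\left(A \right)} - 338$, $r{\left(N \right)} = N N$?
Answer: $-59076$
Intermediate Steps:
$r{\left(N \right)} = N^{2}$
$Y{\left(A \right)} = -338 + A^{2}$ ($Y{\left(A \right)} = A^{2} - 338 = -338 + A^{2}$)
$G = 59076$ ($G = \left(-338 + \left(-226\right)^{2}\right) - -8338 = \left(-338 + 51076\right) + \left(-2 + 8340\right) = 50738 + 8338 = 59076$)
$- G = \left(-1\right) 59076 = -59076$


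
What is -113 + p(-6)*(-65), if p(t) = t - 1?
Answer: 342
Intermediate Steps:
p(t) = -1 + t
-113 + p(-6)*(-65) = -113 + (-1 - 6)*(-65) = -113 - 7*(-65) = -113 + 455 = 342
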